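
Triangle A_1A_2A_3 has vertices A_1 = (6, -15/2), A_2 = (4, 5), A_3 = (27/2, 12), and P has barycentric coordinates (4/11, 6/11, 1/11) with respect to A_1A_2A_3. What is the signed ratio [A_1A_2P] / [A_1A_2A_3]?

1/11

The signed ratio [A_1A_2P]/[A_1A_2A_3] equals the barycentric coordinate of P at vertex A_3, which is 1/11.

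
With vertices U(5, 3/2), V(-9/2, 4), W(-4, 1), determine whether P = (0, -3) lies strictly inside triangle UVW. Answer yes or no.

no

Barycentric coordinates of P: (40/109, -152/109, 221/109).
The three coordinates are positive, negative, positive; a point is interior exactly when all three are positive.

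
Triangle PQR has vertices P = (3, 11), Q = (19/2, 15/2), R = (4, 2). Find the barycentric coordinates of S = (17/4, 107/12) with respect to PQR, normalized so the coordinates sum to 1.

Signed area of the reference triangle: [PQR] = ½·(3·(15/2−2) + (19/2)·(2−11) + 4·(11−(15/2))) = ½·(33/2 − 171/2 + 14) = -55/2.
[SQR] = ½·((17/4)·(15/2−2) + (19/2)·(2−(107/12)) + 4·(107/12−(15/2))) = ½·(187/8 − 1577/24 + 17/3) = -55/3, so the P-coordinate is (-55/3)/(-55/2) = 2/3.
[PSR] = ½·(3·(107/12−2) + (17/4)·(2−11) + 4·(11−(107/12))) = ½·(83/4 − 153/4 + 25/3) = -55/12, so the Q-coordinate is 1/6.
[PQS] = ½·(3·(15/2−(107/12)) + (19/2)·(107/12−11) + (17/4)·(11−(15/2))) = ½·(-17/4 − 475/24 + 119/8) = -55/12, so the R-coordinate is 1/6.
Check: 2/3 + 1/6 + 1/6 = 1.

(2/3, 1/6, 1/6)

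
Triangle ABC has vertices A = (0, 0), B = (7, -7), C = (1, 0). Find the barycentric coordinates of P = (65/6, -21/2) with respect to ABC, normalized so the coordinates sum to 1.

(-5/6, 3/2, 1/3)

Signed area of the reference triangle: [ABC] = ½·(0·(-7−0) + 7·(0−0) + 1·(0−(-7))) = ½·(0 + 0 + 7) = 7/2.
[PBC] = ½·((65/6)·(-7−0) + 7·(0−(-21/2)) + 1·(-21/2−(-7))) = ½·(-455/6 + 147/2 − 7/2) = -35/12, so the A-coordinate is (-35/12)/(7/2) = -5/6.
[APC] = ½·(0·(-21/2−0) + (65/6)·(0−0) + 1·(0−(-21/2))) = ½·(0 + 0 + 21/2) = 21/4, so the B-coordinate is 3/2.
[ABP] = ½·(0·(-7−(-21/2)) + 7·(-21/2−0) + (65/6)·(0−(-7))) = ½·(0 − 147/2 + 455/6) = 7/6, so the C-coordinate is 1/3.
Check: -5/6 + 3/2 + 1/3 = 1.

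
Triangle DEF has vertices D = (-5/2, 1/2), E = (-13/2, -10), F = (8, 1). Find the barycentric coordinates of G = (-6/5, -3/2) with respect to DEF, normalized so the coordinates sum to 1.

(3/5, 1/5, 1/5)

Signed area of the reference triangle: [DEF] = ½·((-5/2)·(-10−1) + (-13/2)·(1−(1/2)) + 8·(1/2−(-10))) = ½·(55/2 − 13/4 + 84) = 433/8.
[GEF] = ½·((-6/5)·(-10−1) + (-13/2)·(1−(-3/2)) + 8·(-3/2−(-10))) = ½·(66/5 − 65/4 + 68) = 1299/40, so the D-coordinate is (1299/40)/(433/8) = 3/5.
[DGF] = ½·((-5/2)·(-3/2−1) + (-6/5)·(1−(1/2)) + 8·(1/2−(-3/2))) = ½·(25/4 − 3/5 + 16) = 433/40, so the E-coordinate is 1/5.
[DEG] = ½·((-5/2)·(-10−(-3/2)) + (-13/2)·(-3/2−(1/2)) + (-6/5)·(1/2−(-10))) = ½·(85/4 + 13 − 63/5) = 433/40, so the F-coordinate is 1/5.
Check: 3/5 + 1/5 + 1/5 = 1.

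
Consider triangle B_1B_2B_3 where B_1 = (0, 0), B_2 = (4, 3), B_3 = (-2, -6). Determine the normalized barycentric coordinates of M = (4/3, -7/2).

(-5/6, 5/6, 1)

Signed area of the reference triangle: [B_1B_2B_3] = ½·(0·(3−(-6)) + 4·(-6−0) + (-2)·(0−3)) = ½·(0 − 24 + 6) = -9.
[MB_2B_3] = ½·((4/3)·(3−(-6)) + 4·(-6−(-7/2)) + (-2)·(-7/2−3)) = ½·(12 − 10 + 13) = 15/2, so the B_1-coordinate is (15/2)/(-9) = -5/6.
[B_1MB_3] = ½·(0·(-7/2−(-6)) + (4/3)·(-6−0) + (-2)·(0−(-7/2))) = ½·(0 − 8 − 7) = -15/2, so the B_2-coordinate is 5/6.
[B_1B_2M] = ½·(0·(3−(-7/2)) + 4·(-7/2−0) + (4/3)·(0−3)) = ½·(0 − 14 − 4) = -9, so the B_3-coordinate is 1.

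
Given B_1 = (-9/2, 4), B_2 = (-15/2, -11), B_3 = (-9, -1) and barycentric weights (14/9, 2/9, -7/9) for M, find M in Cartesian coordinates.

M = (14/9)·B_1 + (2/9)·B_2 + (-7/9)·B_3.
x-coordinate: (14/9)·(-9/2) + (2/9)·(-15/2) + (-7/9)·(-9) = -5/3.
y-coordinate: (14/9)·4 + (2/9)·(-11) + (-7/9)·(-1) = 41/9.

(-5/3, 41/9)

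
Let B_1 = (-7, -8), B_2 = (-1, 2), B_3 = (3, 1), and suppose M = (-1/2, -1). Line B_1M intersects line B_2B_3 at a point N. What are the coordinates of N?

Barycentric coordinates of M with respect to B_1B_2B_3: (1/4, 1/4, 1/2).
On side B_2B_3 the B_1-coordinate is zero; dropping M's B_1-weight 1/4 and renormalizing the remaining 1/4 : 1/2 gives weights 1/3, 2/3 on B_2, B_3.
N = (1/3)·(-1, 2) + (2/3)·(3, 1) = (5/3, 4/3).

(5/3, 4/3)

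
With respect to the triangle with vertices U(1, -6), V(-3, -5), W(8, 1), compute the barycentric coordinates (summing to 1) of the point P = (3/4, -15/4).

Signed area of the reference triangle: [UVW] = ½·(1·(-5−1) + (-3)·(1−(-6)) + 8·(-6−(-5))) = ½·(-6 − 21 − 8) = -35/2.
[PVW] = ½·((3/4)·(-5−1) + (-3)·(1−(-15/4)) + 8·(-15/4−(-5))) = ½·(-9/2 − 57/4 + 10) = -35/8, so the U-coordinate is (-35/8)/(-35/2) = 1/4.
[UPW] = ½·(1·(-15/4−1) + (3/4)·(1−(-6)) + 8·(-6−(-15/4))) = ½·(-19/4 + 21/4 − 18) = -35/4, so the V-coordinate is 1/2.
[UVP] = ½·(1·(-5−(-15/4)) + (-3)·(-15/4−(-6)) + (3/4)·(-6−(-5))) = ½·(-5/4 − 27/4 − 3/4) = -35/8, so the W-coordinate is 1/4.
Check: 1/4 + 1/2 + 1/4 = 1.

(1/4, 1/2, 1/4)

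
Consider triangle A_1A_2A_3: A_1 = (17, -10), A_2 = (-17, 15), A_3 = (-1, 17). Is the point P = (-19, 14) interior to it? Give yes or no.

no

Barycentric coordinates of P: (1/39, 15/13, -7/39).
The three coordinates are positive, positive, negative; a point is interior exactly when all three are positive.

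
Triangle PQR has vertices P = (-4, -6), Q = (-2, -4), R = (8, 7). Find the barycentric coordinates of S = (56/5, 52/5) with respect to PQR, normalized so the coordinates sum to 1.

Signed area of the reference triangle: [PQR] = ½·((-4)·(-4−7) + (-2)·(7−(-6)) + 8·(-6−(-4))) = ½·(44 − 26 − 16) = 1.
[SQR] = ½·((56/5)·(-4−7) + (-2)·(7−(52/5)) + 8·(52/5−(-4))) = ½·(-616/5 + 34/5 + 576/5) = -3/5, so the P-coordinate is (-3/5)/1 = -3/5.
[PSR] = ½·((-4)·(52/5−7) + (56/5)·(7−(-6)) + 8·(-6−(52/5))) = ½·(-68/5 + 728/5 − 656/5) = 2/5, so the Q-coordinate is 2/5.
[PQS] = ½·((-4)·(-4−(52/5)) + (-2)·(52/5−(-6)) + (56/5)·(-6−(-4))) = ½·(288/5 − 164/5 − 112/5) = 6/5, so the R-coordinate is 6/5.
Check: -3/5 + 2/5 + 6/5 = 1.

(-3/5, 2/5, 6/5)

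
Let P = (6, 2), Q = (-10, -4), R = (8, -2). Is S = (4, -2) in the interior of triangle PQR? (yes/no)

Barycentric coordinates of S: (2/19, 4/19, 13/19).
The three coordinates are positive, positive, positive; a point is interior exactly when all three are positive.

yes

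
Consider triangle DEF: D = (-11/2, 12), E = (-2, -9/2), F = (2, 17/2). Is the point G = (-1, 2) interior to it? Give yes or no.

Barycentric coordinates of G: (26/223, 237/446, 157/446).
The three coordinates are positive, positive, positive; a point is interior exactly when all three are positive.

yes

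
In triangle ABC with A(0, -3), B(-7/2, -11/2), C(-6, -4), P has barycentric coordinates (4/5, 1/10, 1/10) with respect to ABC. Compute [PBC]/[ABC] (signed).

4/5

The signed ratio [PBC]/[ABC] equals the barycentric coordinate of P at vertex A, which is 4/5.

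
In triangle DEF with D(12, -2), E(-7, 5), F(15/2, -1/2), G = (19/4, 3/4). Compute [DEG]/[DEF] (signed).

[DEF] = ½·(12·(5−(-1/2)) + (-7)·(-1/2−(-2)) + (15/2)·(-2−5)) = ½·(66 − 21/2 − 105/2) = 3/2.
[DEG] = ½·(12·(5−(3/4)) + (-7)·(3/4−(-2)) + (19/4)·(-2−5)) = ½·(51 − 77/4 − 133/4) = -3/4, so the ratio is (-3/4)/(3/2) = -1/2.

-1/2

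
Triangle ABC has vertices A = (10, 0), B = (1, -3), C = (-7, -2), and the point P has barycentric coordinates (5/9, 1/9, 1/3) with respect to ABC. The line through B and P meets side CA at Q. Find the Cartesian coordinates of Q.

(29/8, -3/4)

Line BP meets CA where the B-coordinate vanishes; zeroing P's B-weight and renormalizing leaves C, A-weights 1/3 : 5/9 → (3/8, 5/8).
So Q = (3/8)·C + (5/8)·A = (29/8, -3/4).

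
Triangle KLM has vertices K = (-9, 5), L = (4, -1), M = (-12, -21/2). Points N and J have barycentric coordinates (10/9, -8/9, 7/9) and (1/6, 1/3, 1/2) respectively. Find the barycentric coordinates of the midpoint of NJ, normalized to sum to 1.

(23/36, -5/18, 23/36)

Since both coordinate triples sum to 1, the midpoint's barycentrics are the componentwise average.
(10/9+1/6)/2 = 23/36; similarly -5/18 and 23/36.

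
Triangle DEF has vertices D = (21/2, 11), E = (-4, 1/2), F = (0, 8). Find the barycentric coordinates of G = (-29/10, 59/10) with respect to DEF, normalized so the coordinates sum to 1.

(-1/5, 1/5, 1)

Signed area of the reference triangle: [DEF] = ½·((21/2)·(1/2−8) + (-4)·(8−11) + 0·(11−(1/2))) = ½·(-315/4 + 12 + 0) = -267/8.
[GEF] = ½·((-29/10)·(1/2−8) + (-4)·(8−(59/10)) + 0·(59/10−(1/2))) = ½·(87/4 − 42/5 + 0) = 267/40, so the D-coordinate is (267/40)/(-267/8) = -1/5.
[DGF] = ½·((21/2)·(59/10−8) + (-29/10)·(8−11) + 0·(11−(59/10))) = ½·(-441/20 + 87/10 + 0) = -267/40, so the E-coordinate is 1/5.
[DEG] = ½·((21/2)·(1/2−(59/10)) + (-4)·(59/10−11) + (-29/10)·(11−(1/2))) = ½·(-567/10 + 102/5 − 609/20) = -267/8, so the F-coordinate is 1.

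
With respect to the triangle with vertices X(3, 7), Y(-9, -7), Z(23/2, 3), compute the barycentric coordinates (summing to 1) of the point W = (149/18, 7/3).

(1/9, 1/9, 7/9)

Signed area of the reference triangle: [XYZ] = ½·(3·(-7−3) + (-9)·(3−7) + (23/2)·(7−(-7))) = ½·(-30 + 36 + 161) = 167/2.
[WYZ] = ½·((149/18)·(-7−3) + (-9)·(3−(7/3)) + (23/2)·(7/3−(-7))) = ½·(-745/9 − 6 + 322/3) = 167/18, so the X-coordinate is (167/18)/(167/2) = 1/9.
[XWZ] = ½·(3·(7/3−3) + (149/18)·(3−7) + (23/2)·(7−(7/3))) = ½·(-2 − 298/9 + 161/3) = 167/18, so the Y-coordinate is 1/9.
[XYW] = ½·(3·(-7−(7/3)) + (-9)·(7/3−7) + (149/18)·(7−(-7))) = ½·(-28 + 42 + 1043/9) = 1169/18, so the Z-coordinate is 7/9.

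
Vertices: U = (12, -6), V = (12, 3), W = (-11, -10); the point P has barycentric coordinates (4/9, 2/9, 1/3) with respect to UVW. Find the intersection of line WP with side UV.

Line WP meets UV where the W-coordinate vanishes; zeroing P's W-weight and renormalizing leaves U, V-weights 4/9 : 2/9 → (2/3, 1/3).
So Q = (2/3)·U + (1/3)·V = (12, -3).

(12, -3)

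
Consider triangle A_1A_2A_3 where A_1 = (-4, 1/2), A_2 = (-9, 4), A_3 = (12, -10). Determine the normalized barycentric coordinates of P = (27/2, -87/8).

Signed area of the reference triangle: [A_1A_2A_3] = ½·((-4)·(4−(-10)) + (-9)·(-10−(1/2)) + 12·(1/2−4)) = ½·(-56 + 189/2 − 42) = -7/4.
[PA_2A_3] = ½·((27/2)·(4−(-10)) + (-9)·(-10−(-87/8)) + 12·(-87/8−4)) = ½·(189 − 63/8 − 357/2) = 21/16, so the A_1-coordinate is (21/16)/(-7/4) = -3/4.
[A_1PA_3] = ½·((-4)·(-87/8−(-10)) + (27/2)·(-10−(1/2)) + 12·(1/2−(-87/8))) = ½·(7/2 − 567/4 + 273/2) = -7/8, so the A_2-coordinate is 1/2.
[A_1A_2P] = ½·((-4)·(4−(-87/8)) + (-9)·(-87/8−(1/2)) + (27/2)·(1/2−4)) = ½·(-119/2 + 819/8 − 189/4) = -35/16, so the A_3-coordinate is 5/4.

(-3/4, 1/2, 5/4)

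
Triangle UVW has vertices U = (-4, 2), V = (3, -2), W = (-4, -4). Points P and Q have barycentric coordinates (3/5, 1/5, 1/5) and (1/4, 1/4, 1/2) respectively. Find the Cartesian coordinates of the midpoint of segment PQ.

(-97/40, -1)

Barycentric coordinates of the midpoint are the average: (17/40, 9/40, 7/20).
Converting: (17/40)·U + (9/40)·V + (7/20)·W = (-97/40, -1).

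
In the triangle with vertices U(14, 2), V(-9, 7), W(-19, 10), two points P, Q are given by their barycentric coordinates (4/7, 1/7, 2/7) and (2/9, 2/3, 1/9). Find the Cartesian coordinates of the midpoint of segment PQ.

Barycentric coordinates of the midpoint are the average: (25/63, 17/42, 25/126).
Converting: (25/63)·U + (17/42)·V + (25/126)·W = (-13/7, 101/18).

(-13/7, 101/18)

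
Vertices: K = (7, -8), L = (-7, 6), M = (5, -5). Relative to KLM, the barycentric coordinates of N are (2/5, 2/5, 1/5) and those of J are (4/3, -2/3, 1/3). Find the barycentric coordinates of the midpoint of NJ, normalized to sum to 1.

Since both coordinate triples sum to 1, the midpoint's barycentrics are the componentwise average.
(2/5+4/3)/2 = 13/15; similarly -2/15 and 4/15.

(13/15, -2/15, 4/15)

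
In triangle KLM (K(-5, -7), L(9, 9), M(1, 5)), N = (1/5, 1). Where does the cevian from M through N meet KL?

(-1/3, -5/3)

Barycentric coordinates of N with respect to KLM: (2/5, 1/5, 2/5).
On side KL the M-coordinate is zero; dropping N's M-weight 2/5 and renormalizing the remaining 2/5 : 1/5 gives weights 2/3, 1/3 on K, L.
J = (2/3)·(-5, -7) + (1/3)·(9, 9) = (-1/3, -5/3).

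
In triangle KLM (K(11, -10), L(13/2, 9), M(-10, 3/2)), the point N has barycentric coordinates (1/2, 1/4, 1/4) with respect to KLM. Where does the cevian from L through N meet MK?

Line LN meets MK where the L-coordinate vanishes; zeroing N's L-weight and renormalizing leaves M, K-weights 1/4 : 1/2 → (1/3, 2/3).
So J = (1/3)·M + (2/3)·K = (4, -37/6).

(4, -37/6)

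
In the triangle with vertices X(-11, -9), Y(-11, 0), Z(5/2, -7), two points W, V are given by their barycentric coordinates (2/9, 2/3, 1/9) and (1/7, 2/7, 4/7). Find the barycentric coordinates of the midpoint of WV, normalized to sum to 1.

(23/126, 10/21, 43/126)

Since both coordinate triples sum to 1, the midpoint's barycentrics are the componentwise average.
(2/9+1/7)/2 = 23/126; similarly 10/21 and 43/126.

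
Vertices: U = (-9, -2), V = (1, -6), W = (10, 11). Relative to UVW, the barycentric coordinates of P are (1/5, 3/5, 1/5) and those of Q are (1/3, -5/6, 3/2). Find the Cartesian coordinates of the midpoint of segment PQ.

Barycentric coordinates of the midpoint are the average: (4/15, -7/60, 17/20).
Converting: (4/15)·U + (-7/60)·V + (17/20)·W = (359/60, 571/60).

(359/60, 571/60)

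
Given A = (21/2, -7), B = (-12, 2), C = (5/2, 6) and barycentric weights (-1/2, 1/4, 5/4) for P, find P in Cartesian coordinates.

(-41/8, 23/2)

P = (-1/2)·A + (1/4)·B + (5/4)·C.
x-coordinate: (-1/2)·(21/2) + (1/4)·(-12) + (5/4)·(5/2) = -41/8.
y-coordinate: (-1/2)·(-7) + (1/4)·2 + (5/4)·6 = 23/2.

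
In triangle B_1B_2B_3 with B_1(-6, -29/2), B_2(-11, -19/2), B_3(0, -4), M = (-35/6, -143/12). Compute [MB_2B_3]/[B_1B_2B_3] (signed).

2/3

[B_1B_2B_3] = ½·((-6)·(-19/2−(-4)) + (-11)·(-4−(-29/2)) + 0·(-29/2−(-19/2))) = ½·(33 − 231/2 + 0) = -165/4.
[MB_2B_3] = ½·((-35/6)·(-19/2−(-4)) + (-11)·(-4−(-143/12)) + 0·(-143/12−(-19/2))) = ½·(385/12 − 1045/12 + 0) = -55/2, so the ratio is (-55/2)/(-165/4) = 2/3.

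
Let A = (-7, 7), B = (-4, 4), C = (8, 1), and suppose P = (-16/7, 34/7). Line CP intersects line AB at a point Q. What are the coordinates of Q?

Barycentric coordinates of P with respect to ABC: (4/7, 1/7, 2/7).
On side AB the C-coordinate is zero; dropping P's C-weight 2/7 and renormalizing the remaining 4/7 : 1/7 gives weights 4/5, 1/5 on A, B.
Q = (4/5)·(-7, 7) + (1/5)·(-4, 4) = (-32/5, 32/5).

(-32/5, 32/5)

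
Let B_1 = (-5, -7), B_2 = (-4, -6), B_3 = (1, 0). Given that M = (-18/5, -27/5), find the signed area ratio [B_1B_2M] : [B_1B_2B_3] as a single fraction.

[B_1B_2B_3] = ½·((-5)·(-6−0) + (-4)·(0−(-7)) + 1·(-7−(-6))) = ½·(30 − 28 − 1) = 1/2.
[B_1B_2M] = ½·((-5)·(-6−(-27/5)) + (-4)·(-27/5−(-7)) + (-18/5)·(-7−(-6))) = ½·(3 − 32/5 + 18/5) = 1/10, so the ratio is (1/10)/(1/2) = 1/5.

1/5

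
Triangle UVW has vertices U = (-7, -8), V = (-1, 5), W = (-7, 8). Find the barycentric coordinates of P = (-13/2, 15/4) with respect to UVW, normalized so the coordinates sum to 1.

(1/4, 1/12, 2/3)

Signed area of the reference triangle: [UVW] = ½·((-7)·(5−8) + (-1)·(8−(-8)) + (-7)·(-8−5)) = ½·(21 − 16 + 91) = 48.
[PVW] = ½·((-13/2)·(5−8) + (-1)·(8−(15/4)) + (-7)·(15/4−5)) = ½·(39/2 − 17/4 + 35/4) = 12, so the U-coordinate is 12/48 = 1/4.
[UPW] = ½·((-7)·(15/4−8) + (-13/2)·(8−(-8)) + (-7)·(-8−(15/4))) = ½·(119/4 − 104 + 329/4) = 4, so the V-coordinate is 1/12.
[UVP] = ½·((-7)·(5−(15/4)) + (-1)·(15/4−(-8)) + (-13/2)·(-8−5)) = ½·(-35/4 − 47/4 + 169/2) = 32, so the W-coordinate is 2/3.
Check: 1/4 + 1/12 + 2/3 = 1.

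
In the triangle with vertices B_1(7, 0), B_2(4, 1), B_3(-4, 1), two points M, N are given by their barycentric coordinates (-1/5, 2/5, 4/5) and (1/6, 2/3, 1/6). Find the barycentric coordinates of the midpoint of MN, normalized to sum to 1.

Since both coordinate triples sum to 1, the midpoint's barycentrics are the componentwise average.
(-1/5+1/6)/2 = -1/60; similarly 8/15 and 29/60.

(-1/60, 8/15, 29/60)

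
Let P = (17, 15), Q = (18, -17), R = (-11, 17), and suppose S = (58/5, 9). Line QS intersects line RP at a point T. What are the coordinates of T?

Barycentric coordinates of S with respect to PQR: (3/5, 1/5, 1/5).
On side RP the Q-coordinate is zero; dropping S's Q-weight 1/5 and renormalizing the remaining 1/5 : 3/5 gives weights 1/4, 3/4 on R, P.
T = (1/4)·(-11, 17) + (3/4)·(17, 15) = (10, 31/2).

(10, 31/2)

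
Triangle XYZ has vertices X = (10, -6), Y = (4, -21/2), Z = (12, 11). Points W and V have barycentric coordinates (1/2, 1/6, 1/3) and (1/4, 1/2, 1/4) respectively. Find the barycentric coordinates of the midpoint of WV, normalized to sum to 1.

Since both coordinate triples sum to 1, the midpoint's barycentrics are the componentwise average.
(1/2+1/4)/2 = 3/8; similarly 1/3 and 7/24.

(3/8, 1/3, 7/24)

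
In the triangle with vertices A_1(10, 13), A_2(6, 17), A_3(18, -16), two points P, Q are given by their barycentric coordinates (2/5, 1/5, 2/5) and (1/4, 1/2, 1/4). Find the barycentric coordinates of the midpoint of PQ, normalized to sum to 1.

(13/40, 7/20, 13/40)

Since both coordinate triples sum to 1, the midpoint's barycentrics are the componentwise average.
(2/5+1/4)/2 = 13/40; similarly 7/20 and 13/40.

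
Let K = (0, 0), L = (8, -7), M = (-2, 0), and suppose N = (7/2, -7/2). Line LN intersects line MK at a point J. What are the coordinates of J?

Barycentric coordinates of N with respect to KLM: (1/4, 1/2, 1/4).
On side MK the L-coordinate is zero; dropping N's L-weight 1/2 and renormalizing the remaining 1/4 : 1/4 gives weights 1/2, 1/2 on M, K.
J = (1/2)·(-2, 0) + (1/2)·(0, 0) = (-1, 0).

(-1, 0)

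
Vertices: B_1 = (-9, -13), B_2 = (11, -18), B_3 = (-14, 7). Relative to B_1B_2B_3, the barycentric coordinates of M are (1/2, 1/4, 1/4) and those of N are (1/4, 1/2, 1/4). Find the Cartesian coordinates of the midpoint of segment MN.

Barycentric coordinates of the midpoint are the average: (3/8, 3/8, 1/4).
Converting: (3/8)·B_1 + (3/8)·B_2 + (1/4)·B_3 = (-11/4, -79/8).

(-11/4, -79/8)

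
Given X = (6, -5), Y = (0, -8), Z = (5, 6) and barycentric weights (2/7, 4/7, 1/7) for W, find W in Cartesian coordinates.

(17/7, -36/7)

W = (2/7)·X + (4/7)·Y + (1/7)·Z.
x-coordinate: (2/7)·6 + (4/7)·0 + (1/7)·5 = 17/7.
y-coordinate: (2/7)·(-5) + (4/7)·(-8) + (1/7)·6 = -36/7.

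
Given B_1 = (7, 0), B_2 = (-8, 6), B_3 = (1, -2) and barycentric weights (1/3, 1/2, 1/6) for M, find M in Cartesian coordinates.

M = (1/3)·B_1 + (1/2)·B_2 + (1/6)·B_3.
x-coordinate: (1/3)·7 + (1/2)·(-8) + (1/6)·1 = -3/2.
y-coordinate: (1/3)·0 + (1/2)·6 + (1/6)·(-2) = 8/3.

(-3/2, 8/3)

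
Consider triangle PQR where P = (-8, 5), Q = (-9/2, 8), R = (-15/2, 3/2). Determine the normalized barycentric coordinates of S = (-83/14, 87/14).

Signed area of the reference triangle: [PQR] = ½·((-8)·(8−(3/2)) + (-9/2)·(3/2−5) + (-15/2)·(5−8)) = ½·(-52 + 63/4 + 45/2) = -55/8.
[SQR] = ½·((-83/14)·(8−(3/2)) + (-9/2)·(3/2−(87/14)) + (-15/2)·(87/14−8)) = ½·(-1079/28 + 297/14 + 375/28) = -55/28, so the P-coordinate is (-55/28)/(-55/8) = 2/7.
[PSR] = ½·((-8)·(87/14−(3/2)) + (-83/14)·(3/2−5) + (-15/2)·(5−(87/14))) = ½·(-264/7 + 83/4 + 255/28) = -55/14, so the Q-coordinate is 4/7.
[PQS] = ½·((-8)·(8−(87/14)) + (-9/2)·(87/14−5) + (-83/14)·(5−8)) = ½·(-100/7 − 153/28 + 249/14) = -55/56, so the R-coordinate is 1/7.

(2/7, 4/7, 1/7)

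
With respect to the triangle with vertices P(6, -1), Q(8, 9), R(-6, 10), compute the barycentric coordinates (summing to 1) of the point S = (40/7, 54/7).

(1/7, 5/7, 1/7)

Signed area of the reference triangle: [PQR] = ½·(6·(9−10) + 8·(10−(-1)) + (-6)·(-1−9)) = ½·(-6 + 88 + 60) = 71.
[SQR] = ½·((40/7)·(9−10) + 8·(10−(54/7)) + (-6)·(54/7−9)) = ½·(-40/7 + 128/7 + 54/7) = 71/7, so the P-coordinate is (71/7)/71 = 1/7.
[PSR] = ½·(6·(54/7−10) + (40/7)·(10−(-1)) + (-6)·(-1−(54/7))) = ½·(-96/7 + 440/7 + 366/7) = 355/7, so the Q-coordinate is 5/7.
[PQS] = ½·(6·(9−(54/7)) + 8·(54/7−(-1)) + (40/7)·(-1−9)) = ½·(54/7 + 488/7 − 400/7) = 71/7, so the R-coordinate is 1/7.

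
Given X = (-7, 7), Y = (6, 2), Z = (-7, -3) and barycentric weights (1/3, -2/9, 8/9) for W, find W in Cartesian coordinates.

(-89/9, -7/9)

W = (1/3)·X + (-2/9)·Y + (8/9)·Z.
x-coordinate: (1/3)·(-7) + (-2/9)·6 + (8/9)·(-7) = -89/9.
y-coordinate: (1/3)·7 + (-2/9)·2 + (8/9)·(-3) = -7/9.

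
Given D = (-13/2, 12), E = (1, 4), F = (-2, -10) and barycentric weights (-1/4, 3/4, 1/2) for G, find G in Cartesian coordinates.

(11/8, -5)

G = (-1/4)·D + (3/4)·E + (1/2)·F.
x-coordinate: (-1/4)·(-13/2) + (3/4)·1 + (1/2)·(-2) = 11/8.
y-coordinate: (-1/4)·12 + (3/4)·4 + (1/2)·(-10) = -5.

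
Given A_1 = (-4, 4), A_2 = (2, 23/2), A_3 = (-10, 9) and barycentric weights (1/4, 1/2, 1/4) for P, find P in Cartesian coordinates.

P = (1/4)·A_1 + (1/2)·A_2 + (1/4)·A_3.
x-coordinate: (1/4)·(-4) + (1/2)·2 + (1/4)·(-10) = -5/2.
y-coordinate: (1/4)·4 + (1/2)·(23/2) + (1/4)·9 = 9.

(-5/2, 9)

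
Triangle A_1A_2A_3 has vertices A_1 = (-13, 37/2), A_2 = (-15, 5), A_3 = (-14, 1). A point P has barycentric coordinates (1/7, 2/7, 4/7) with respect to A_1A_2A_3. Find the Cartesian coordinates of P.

(-99/7, 65/14)

P = (1/7)·A_1 + (2/7)·A_2 + (4/7)·A_3.
x-coordinate: (1/7)·(-13) + (2/7)·(-15) + (4/7)·(-14) = -99/7.
y-coordinate: (1/7)·(37/2) + (2/7)·5 + (4/7)·1 = 65/14.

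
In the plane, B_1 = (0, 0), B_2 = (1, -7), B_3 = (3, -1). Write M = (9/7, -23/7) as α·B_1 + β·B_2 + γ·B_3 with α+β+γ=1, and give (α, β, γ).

Signed area of the reference triangle: [B_1B_2B_3] = ½·(0·(-7−(-1)) + 1·(-1−0) + 3·(0−(-7))) = ½·(0 − 1 + 21) = 10.
[MB_2B_3] = ½·((9/7)·(-7−(-1)) + 1·(-1−(-23/7)) + 3·(-23/7−(-7))) = ½·(-54/7 + 16/7 + 78/7) = 20/7, so the B_1-coordinate is (20/7)/10 = 2/7.
[B_1MB_3] = ½·(0·(-23/7−(-1)) + (9/7)·(-1−0) + 3·(0−(-23/7))) = ½·(0 − 9/7 + 69/7) = 30/7, so the B_2-coordinate is 3/7.
[B_1B_2M] = ½·(0·(-7−(-23/7)) + 1·(-23/7−0) + (9/7)·(0−(-7))) = ½·(0 − 23/7 + 9) = 20/7, so the B_3-coordinate is 2/7.

(2/7, 3/7, 2/7)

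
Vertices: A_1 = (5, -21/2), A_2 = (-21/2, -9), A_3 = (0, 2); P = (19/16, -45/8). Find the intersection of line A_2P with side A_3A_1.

(20/7, -36/7)

Barycentric coordinates of P with respect to A_1A_2A_3: (1/2, 1/8, 3/8).
On side A_3A_1 the A_2-coordinate is zero; dropping P's A_2-weight 1/8 and renormalizing the remaining 3/8 : 1/2 gives weights 3/7, 4/7 on A_3, A_1.
Q = (3/7)·(0, 2) + (4/7)·(5, -21/2) = (20/7, -36/7).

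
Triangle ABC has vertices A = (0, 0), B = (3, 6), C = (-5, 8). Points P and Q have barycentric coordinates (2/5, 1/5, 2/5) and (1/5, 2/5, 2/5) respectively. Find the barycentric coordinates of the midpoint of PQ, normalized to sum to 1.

Since both coordinate triples sum to 1, the midpoint's barycentrics are the componentwise average.
(2/5+1/5)/2 = 3/10; similarly 3/10 and 2/5.

(3/10, 3/10, 2/5)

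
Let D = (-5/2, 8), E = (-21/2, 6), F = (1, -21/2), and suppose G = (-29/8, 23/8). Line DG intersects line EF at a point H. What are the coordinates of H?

Barycentric coordinates of G with respect to DEF: (1/2, 1/4, 1/4).
On side EF the D-coordinate is zero; dropping G's D-weight 1/2 and renormalizing the remaining 1/4 : 1/4 gives weights 1/2, 1/2 on E, F.
H = (1/2)·(-21/2, 6) + (1/2)·(1, -21/2) = (-19/4, -9/4).

(-19/4, -9/4)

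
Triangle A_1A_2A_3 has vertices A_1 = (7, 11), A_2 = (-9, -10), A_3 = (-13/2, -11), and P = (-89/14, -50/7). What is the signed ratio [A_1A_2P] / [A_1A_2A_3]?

[A_1A_2A_3] = ½·(7·(-10−(-11)) + (-9)·(-11−11) + (-13/2)·(11−(-10))) = ½·(7 + 198 − 273/2) = 137/4.
[A_1A_2P] = ½·(7·(-10−(-50/7)) + (-9)·(-50/7−11) + (-89/14)·(11−(-10))) = ½·(-20 + 1143/7 − 267/2) = 137/28, so the ratio is (137/28)/(137/4) = 1/7.

1/7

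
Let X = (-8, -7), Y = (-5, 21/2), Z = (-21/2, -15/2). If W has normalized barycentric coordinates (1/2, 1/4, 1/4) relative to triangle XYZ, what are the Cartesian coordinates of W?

W = (1/2)·X + (1/4)·Y + (1/4)·Z.
x-coordinate: (1/2)·(-8) + (1/4)·(-5) + (1/4)·(-21/2) = -63/8.
y-coordinate: (1/2)·(-7) + (1/4)·(21/2) + (1/4)·(-15/2) = -11/4.

(-63/8, -11/4)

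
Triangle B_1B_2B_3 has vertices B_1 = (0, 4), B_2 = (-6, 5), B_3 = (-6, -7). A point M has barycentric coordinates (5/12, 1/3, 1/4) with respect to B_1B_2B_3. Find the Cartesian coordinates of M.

M = (5/12)·B_1 + (1/3)·B_2 + (1/4)·B_3.
x-coordinate: (5/12)·0 + (1/3)·(-6) + (1/4)·(-6) = -7/2.
y-coordinate: (5/12)·4 + (1/3)·5 + (1/4)·(-7) = 19/12.

(-7/2, 19/12)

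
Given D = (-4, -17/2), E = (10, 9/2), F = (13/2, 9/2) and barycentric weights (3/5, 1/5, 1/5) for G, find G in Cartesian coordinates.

(9/10, -33/10)

G = (3/5)·D + (1/5)·E + (1/5)·F.
x-coordinate: (3/5)·(-4) + (1/5)·10 + (1/5)·(13/2) = 9/10.
y-coordinate: (3/5)·(-17/2) + (1/5)·(9/2) + (1/5)·(9/2) = -33/10.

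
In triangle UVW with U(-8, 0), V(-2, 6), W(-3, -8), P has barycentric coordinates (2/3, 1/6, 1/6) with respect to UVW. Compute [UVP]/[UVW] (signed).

The signed ratio [UVP]/[UVW] equals the barycentric coordinate of P at vertex W, which is 1/6.

1/6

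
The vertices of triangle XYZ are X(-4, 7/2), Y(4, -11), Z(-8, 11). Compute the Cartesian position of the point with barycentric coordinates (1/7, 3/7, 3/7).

(-16/7, 1/2)

W = (1/7)·X + (3/7)·Y + (3/7)·Z.
x-coordinate: (1/7)·(-4) + (3/7)·4 + (3/7)·(-8) = -16/7.
y-coordinate: (1/7)·(7/2) + (3/7)·(-11) + (3/7)·11 = 1/2.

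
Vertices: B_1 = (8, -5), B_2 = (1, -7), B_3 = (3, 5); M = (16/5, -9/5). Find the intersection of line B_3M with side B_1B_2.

(10/3, -19/3)

Barycentric coordinates of M with respect to B_1B_2B_3: (1/5, 2/5, 2/5).
On side B_1B_2 the B_3-coordinate is zero; dropping M's B_3-weight 2/5 and renormalizing the remaining 1/5 : 2/5 gives weights 1/3, 2/3 on B_1, B_2.
N = (1/3)·(8, -5) + (2/3)·(1, -7) = (10/3, -19/3).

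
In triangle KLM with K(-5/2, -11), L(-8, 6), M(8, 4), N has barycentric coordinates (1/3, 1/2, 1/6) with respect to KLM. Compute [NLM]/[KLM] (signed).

The signed ratio [NLM]/[KLM] equals the barycentric coordinate of N at vertex K, which is 1/3.

1/3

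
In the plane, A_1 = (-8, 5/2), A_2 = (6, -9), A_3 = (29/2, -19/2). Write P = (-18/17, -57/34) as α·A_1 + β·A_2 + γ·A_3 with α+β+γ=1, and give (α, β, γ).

Signed area of the reference triangle: [A_1A_2A_3] = ½·((-8)·(-9−(-19/2)) + 6·(-19/2−(5/2)) + (29/2)·(5/2−(-9))) = ½·(-4 − 72 + 667/4) = 363/8.
[PA_2A_3] = ½·((-18/17)·(-9−(-19/2)) + 6·(-19/2−(-57/34)) + (29/2)·(-57/34−(-9))) = ½·(-9/17 − 798/17 + 7221/68) = 3993/136, so the A_1-coordinate is (3993/136)/(363/8) = 11/17.
[A_1PA_3] = ½·((-8)·(-57/34−(-19/2)) + (-18/17)·(-19/2−(5/2)) + (29/2)·(5/2−(-57/34))) = ½·(-1064/17 + 216/17 + 2059/34) = 363/68, so the A_2-coordinate is 2/17.
[A_1A_2P] = ½·((-8)·(-9−(-57/34)) + 6·(-57/34−(5/2)) + (-18/17)·(5/2−(-9))) = ½·(996/17 − 426/17 − 207/17) = 363/34, so the A_3-coordinate is 4/17.

(11/17, 2/17, 4/17)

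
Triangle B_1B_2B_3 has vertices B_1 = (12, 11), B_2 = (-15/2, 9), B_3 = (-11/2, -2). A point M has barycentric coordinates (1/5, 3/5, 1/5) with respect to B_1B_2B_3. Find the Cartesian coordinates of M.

M = (1/5)·B_1 + (3/5)·B_2 + (1/5)·B_3.
x-coordinate: (1/5)·12 + (3/5)·(-15/2) + (1/5)·(-11/2) = -16/5.
y-coordinate: (1/5)·11 + (3/5)·9 + (1/5)·(-2) = 36/5.

(-16/5, 36/5)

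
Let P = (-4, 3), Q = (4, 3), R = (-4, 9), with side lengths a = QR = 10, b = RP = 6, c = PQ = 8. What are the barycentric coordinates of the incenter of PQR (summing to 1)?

(5/12, 1/4, 1/3)

The incenter has barycentric coordinates proportional to the opposite side lengths: (10 : 6 : 8).
Normalizing by 10+6+8 = 24 gives (5/12, 1/4, 1/3).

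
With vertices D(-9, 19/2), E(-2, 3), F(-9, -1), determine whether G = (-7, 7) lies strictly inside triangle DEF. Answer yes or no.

yes

Barycentric coordinates of G: (32/49, 2/7, 3/49).
The three coordinates are positive, positive, positive; a point is interior exactly when all three are positive.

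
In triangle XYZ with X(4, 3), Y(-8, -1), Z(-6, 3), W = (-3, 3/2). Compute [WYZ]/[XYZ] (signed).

3/8

[XYZ] = ½·(4·(-1−3) + (-8)·(3−3) + (-6)·(3−(-1))) = ½·(-16 + 0 − 24) = -20.
[WYZ] = ½·((-3)·(-1−3) + (-8)·(3−(3/2)) + (-6)·(3/2−(-1))) = ½·(12 − 12 − 15) = -15/2, so the ratio is (-15/2)/(-20) = 3/8.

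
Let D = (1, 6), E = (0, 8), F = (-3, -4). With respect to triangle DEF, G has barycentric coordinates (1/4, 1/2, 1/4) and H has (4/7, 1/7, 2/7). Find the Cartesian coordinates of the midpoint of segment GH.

(-11/28, 111/28)

Barycentric coordinates of the midpoint are the average: (23/56, 9/28, 15/56).
Converting: (23/56)·D + (9/28)·E + (15/56)·F = (-11/28, 111/28).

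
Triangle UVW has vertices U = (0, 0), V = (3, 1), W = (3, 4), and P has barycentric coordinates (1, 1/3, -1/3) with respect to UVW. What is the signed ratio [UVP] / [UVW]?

-1/3

The signed ratio [UVP]/[UVW] equals the barycentric coordinate of P at vertex W, which is -1/3.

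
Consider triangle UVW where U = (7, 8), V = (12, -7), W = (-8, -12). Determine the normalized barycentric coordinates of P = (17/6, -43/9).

(5/18, 1/3, 7/18)

Signed area of the reference triangle: [UVW] = ½·(7·(-7−(-12)) + 12·(-12−8) + (-8)·(8−(-7))) = ½·(35 − 240 − 120) = -325/2.
[PVW] = ½·((17/6)·(-7−(-12)) + 12·(-12−(-43/9)) + (-8)·(-43/9−(-7))) = ½·(85/6 − 260/3 − 160/9) = -1625/36, so the U-coordinate is (-1625/36)/(-325/2) = 5/18.
[UPW] = ½·(7·(-43/9−(-12)) + (17/6)·(-12−8) + (-8)·(8−(-43/9))) = ½·(455/9 − 170/3 − 920/9) = -325/6, so the V-coordinate is 1/3.
[UVP] = ½·(7·(-7−(-43/9)) + 12·(-43/9−8) + (17/6)·(8−(-7))) = ½·(-140/9 − 460/3 + 85/2) = -2275/36, so the W-coordinate is 7/18.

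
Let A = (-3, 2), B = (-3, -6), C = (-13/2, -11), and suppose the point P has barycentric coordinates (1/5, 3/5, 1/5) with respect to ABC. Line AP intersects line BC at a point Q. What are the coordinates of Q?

(-31/8, -29/4)

Line AP meets BC where the A-coordinate vanishes; zeroing P's A-weight and renormalizing leaves B, C-weights 3/5 : 1/5 → (3/4, 1/4).
So Q = (3/4)·B + (1/4)·C = (-31/8, -29/4).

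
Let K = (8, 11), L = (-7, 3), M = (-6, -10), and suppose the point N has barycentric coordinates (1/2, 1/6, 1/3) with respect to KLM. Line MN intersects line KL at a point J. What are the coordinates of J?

Line MN meets KL where the M-coordinate vanishes; zeroing N's M-weight and renormalizing leaves K, L-weights 1/2 : 1/6 → (3/4, 1/4).
So J = (3/4)·K + (1/4)·L = (17/4, 9).

(17/4, 9)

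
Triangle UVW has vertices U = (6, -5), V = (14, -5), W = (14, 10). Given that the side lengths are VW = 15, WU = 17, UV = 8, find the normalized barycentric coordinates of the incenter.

(3/8, 17/40, 1/5)

The incenter has barycentric coordinates proportional to the opposite side lengths: (15 : 17 : 8).
Normalizing by 15+17+8 = 40 gives (3/8, 17/40, 1/5).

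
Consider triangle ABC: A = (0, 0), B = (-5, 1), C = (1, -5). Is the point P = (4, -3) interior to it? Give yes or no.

Barycentric coordinates of P: (5/4, -17/24, 11/24).
The three coordinates are positive, negative, positive; a point is interior exactly when all three are positive.

no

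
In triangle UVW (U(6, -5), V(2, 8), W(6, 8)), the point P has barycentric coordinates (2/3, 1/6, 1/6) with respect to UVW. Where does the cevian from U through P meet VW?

(4, 8)

Line UP meets VW where the U-coordinate vanishes; zeroing P's U-weight and renormalizing leaves V, W-weights 1/6 : 1/6 → (1/2, 1/2).
So Q = (1/2)·V + (1/2)·W = (4, 8).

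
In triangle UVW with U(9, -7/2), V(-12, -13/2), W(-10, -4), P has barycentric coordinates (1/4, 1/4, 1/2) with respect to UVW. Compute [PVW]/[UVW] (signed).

The signed ratio [PVW]/[UVW] equals the barycentric coordinate of P at vertex U, which is 1/4.

1/4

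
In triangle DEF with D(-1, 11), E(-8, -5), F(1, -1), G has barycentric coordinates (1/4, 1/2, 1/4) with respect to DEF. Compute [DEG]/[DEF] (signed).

1/4

The signed ratio [DEG]/[DEF] equals the barycentric coordinate of G at vertex F, which is 1/4.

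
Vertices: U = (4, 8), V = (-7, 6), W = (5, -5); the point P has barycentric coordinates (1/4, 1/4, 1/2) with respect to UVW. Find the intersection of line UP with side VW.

Line UP meets VW where the U-coordinate vanishes; zeroing P's U-weight and renormalizing leaves V, W-weights 1/4 : 1/2 → (1/3, 2/3).
So Q = (1/3)·V + (2/3)·W = (1, -4/3).

(1, -4/3)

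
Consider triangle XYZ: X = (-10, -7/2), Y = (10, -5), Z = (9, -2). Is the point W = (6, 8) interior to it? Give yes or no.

Barycentric coordinates of W: (-2/117, -389/117, 508/117).
The three coordinates are negative, negative, positive; a point is interior exactly when all three are positive.

no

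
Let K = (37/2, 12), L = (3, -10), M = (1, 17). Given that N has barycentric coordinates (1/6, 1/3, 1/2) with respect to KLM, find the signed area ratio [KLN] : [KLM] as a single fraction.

The signed ratio [KLN]/[KLM] equals the barycentric coordinate of N at vertex M, which is 1/2.

1/2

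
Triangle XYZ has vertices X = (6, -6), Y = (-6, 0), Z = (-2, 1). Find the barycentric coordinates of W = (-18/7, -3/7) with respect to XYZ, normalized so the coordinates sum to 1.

(1/7, 3/7, 3/7)

Signed area of the reference triangle: [XYZ] = ½·(6·(0−1) + (-6)·(1−(-6)) + (-2)·(-6−0)) = ½·(-6 − 42 + 12) = -18.
[WYZ] = ½·((-18/7)·(0−1) + (-6)·(1−(-3/7)) + (-2)·(-3/7−0)) = ½·(18/7 − 60/7 + 6/7) = -18/7, so the X-coordinate is (-18/7)/(-18) = 1/7.
[XWZ] = ½·(6·(-3/7−1) + (-18/7)·(1−(-6)) + (-2)·(-6−(-3/7))) = ½·(-60/7 − 18 + 78/7) = -54/7, so the Y-coordinate is 3/7.
[XYW] = ½·(6·(0−(-3/7)) + (-6)·(-3/7−(-6)) + (-18/7)·(-6−0)) = ½·(18/7 − 234/7 + 108/7) = -54/7, so the Z-coordinate is 3/7.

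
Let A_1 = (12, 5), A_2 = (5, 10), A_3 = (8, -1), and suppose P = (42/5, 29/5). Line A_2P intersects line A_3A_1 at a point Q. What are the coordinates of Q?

Barycentric coordinates of P with respect to A_1A_2A_3: (2/5, 2/5, 1/5).
On side A_3A_1 the A_2-coordinate is zero; dropping P's A_2-weight 2/5 and renormalizing the remaining 1/5 : 2/5 gives weights 1/3, 2/3 on A_3, A_1.
Q = (1/3)·(8, -1) + (2/3)·(12, 5) = (32/3, 3).

(32/3, 3)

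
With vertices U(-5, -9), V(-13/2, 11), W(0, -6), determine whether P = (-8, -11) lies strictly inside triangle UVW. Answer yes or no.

no

Barycentric coordinates of P: (337/209, -2/209, -126/209).
The three coordinates are positive, negative, negative; a point is interior exactly when all three are positive.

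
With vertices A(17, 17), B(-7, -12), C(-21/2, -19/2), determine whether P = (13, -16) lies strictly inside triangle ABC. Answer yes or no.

no

Barycentric coordinates of P: (72/323, 1603/323, -1352/323).
The three coordinates are positive, positive, negative; a point is interior exactly when all three are positive.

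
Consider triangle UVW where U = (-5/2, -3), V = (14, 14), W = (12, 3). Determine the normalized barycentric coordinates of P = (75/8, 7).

Signed area of the reference triangle: [UVW] = ½·((-5/2)·(14−3) + 14·(3−(-3)) + 12·(-3−14)) = ½·(-55/2 + 84 − 204) = -295/4.
[PVW] = ½·((75/8)·(14−3) + 14·(3−7) + 12·(7−14)) = ½·(825/8 − 56 − 84) = -295/16, so the U-coordinate is (-295/16)/(-295/4) = 1/4.
[UPW] = ½·((-5/2)·(7−3) + (75/8)·(3−(-3)) + 12·(-3−7)) = ½·(-10 + 225/4 − 120) = -295/8, so the V-coordinate is 1/2.
[UVP] = ½·((-5/2)·(14−7) + 14·(7−(-3)) + (75/8)·(-3−14)) = ½·(-35/2 + 140 − 1275/8) = -295/16, so the W-coordinate is 1/4.
Check: 1/4 + 1/2 + 1/4 = 1.

(1/4, 1/2, 1/4)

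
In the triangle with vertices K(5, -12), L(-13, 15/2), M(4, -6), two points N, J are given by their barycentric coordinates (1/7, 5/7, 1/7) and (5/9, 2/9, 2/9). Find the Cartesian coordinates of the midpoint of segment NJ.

Barycentric coordinates of the midpoint are the average: (22/63, 59/126, 23/126).
Converting: (22/63)·K + (59/126)·L + (23/126)·M = (-65/18, -149/84).

(-65/18, -149/84)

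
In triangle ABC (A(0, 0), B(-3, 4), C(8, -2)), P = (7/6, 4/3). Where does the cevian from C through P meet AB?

(-9/4, 3)

Barycentric coordinates of P with respect to ABC: (1/6, 1/2, 1/3).
On side AB the C-coordinate is zero; dropping P's C-weight 1/3 and renormalizing the remaining 1/6 : 1/2 gives weights 1/4, 3/4 on A, B.
Q = (1/4)·(0, 0) + (3/4)·(-3, 4) = (-9/4, 3).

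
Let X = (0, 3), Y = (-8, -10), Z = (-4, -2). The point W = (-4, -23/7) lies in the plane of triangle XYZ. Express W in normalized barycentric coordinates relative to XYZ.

Signed area of the reference triangle: [XYZ] = ½·(0·(-10−(-2)) + (-8)·(-2−3) + (-4)·(3−(-10))) = ½·(0 + 40 − 52) = -6.
[WYZ] = ½·((-4)·(-10−(-2)) + (-8)·(-2−(-23/7)) + (-4)·(-23/7−(-10))) = ½·(32 − 72/7 − 188/7) = -18/7, so the X-coordinate is (-18/7)/(-6) = 3/7.
[XWZ] = ½·(0·(-23/7−(-2)) + (-4)·(-2−3) + (-4)·(3−(-23/7))) = ½·(0 + 20 − 176/7) = -18/7, so the Y-coordinate is 3/7.
[XYW] = ½·(0·(-10−(-23/7)) + (-8)·(-23/7−3) + (-4)·(3−(-10))) = ½·(0 + 352/7 − 52) = -6/7, so the Z-coordinate is 1/7.
Check: 3/7 + 3/7 + 1/7 = 1.

(3/7, 3/7, 1/7)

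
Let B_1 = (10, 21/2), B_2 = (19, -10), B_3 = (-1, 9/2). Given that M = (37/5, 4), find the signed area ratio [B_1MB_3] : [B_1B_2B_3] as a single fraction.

1/5

[B_1B_2B_3] = ½·(10·(-10−(9/2)) + 19·(9/2−(21/2)) + (-1)·(21/2−(-10))) = ½·(-145 − 114 − 41/2) = -559/4.
[B_1MB_3] = ½·(10·(4−(9/2)) + (37/5)·(9/2−(21/2)) + (-1)·(21/2−4)) = ½·(-5 − 222/5 − 13/2) = -559/20, so the ratio is (-559/20)/(-559/4) = 1/5.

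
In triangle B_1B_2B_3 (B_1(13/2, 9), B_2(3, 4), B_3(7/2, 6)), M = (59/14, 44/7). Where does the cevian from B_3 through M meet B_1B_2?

(19/4, 13/2)

Barycentric coordinates of M with respect to B_1B_2B_3: (2/7, 2/7, 3/7).
On side B_1B_2 the B_3-coordinate is zero; dropping M's B_3-weight 3/7 and renormalizing the remaining 2/7 : 2/7 gives weights 1/2, 1/2 on B_1, B_2.
N = (1/2)·(13/2, 9) + (1/2)·(3, 4) = (19/4, 13/2).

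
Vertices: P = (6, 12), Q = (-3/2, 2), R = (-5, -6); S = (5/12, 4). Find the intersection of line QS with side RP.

Barycentric coordinates of S with respect to PQR: (1/3, 1/2, 1/6).
On side RP the Q-coordinate is zero; dropping S's Q-weight 1/2 and renormalizing the remaining 1/6 : 1/3 gives weights 1/3, 2/3 on R, P.
T = (1/3)·(-5, -6) + (2/3)·(6, 12) = (7/3, 6).

(7/3, 6)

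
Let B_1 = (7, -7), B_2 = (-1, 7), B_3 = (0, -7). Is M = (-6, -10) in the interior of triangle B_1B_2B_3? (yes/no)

no

Barycentric coordinates of M: (-87/98, -3/14, 103/49).
The three coordinates are negative, negative, positive; a point is interior exactly when all three are positive.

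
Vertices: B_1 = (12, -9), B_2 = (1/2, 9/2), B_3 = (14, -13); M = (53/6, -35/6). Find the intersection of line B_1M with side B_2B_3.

(29/4, -17/4)

Barycentric coordinates of M with respect to B_1B_2B_3: (1/3, 1/3, 1/3).
On side B_2B_3 the B_1-coordinate is zero; dropping M's B_1-weight 1/3 and renormalizing the remaining 1/3 : 1/3 gives weights 1/2, 1/2 on B_2, B_3.
N = (1/2)·(1/2, 9/2) + (1/2)·(14, -13) = (29/4, -17/4).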